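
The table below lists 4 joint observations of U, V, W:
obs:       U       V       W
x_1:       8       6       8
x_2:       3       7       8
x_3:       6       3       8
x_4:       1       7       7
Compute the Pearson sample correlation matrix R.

Step 1 — column means:
  mean(U) = (8 + 3 + 6 + 1) / 4 = 18/4 = 4.5
  mean(V) = (6 + 7 + 3 + 7) / 4 = 23/4 = 5.75
  mean(W) = (8 + 8 + 8 + 7) / 4 = 31/4 = 7.75

Step 2 — sample variances and covariances s[i,j] = (1/(n-1)) · Σ_k (x_{k,i} - mean_i) · (x_{k,j} - mean_j), with n-1 = 3:
  s[U,U] = ((3.5)·(3.5) + (-1.5)·(-1.5) + (1.5)·(1.5) + (-3.5)·(-3.5)) / 3 = 29/3 = 9.6667
  s[U,V] = ((3.5)·(0.25) + (-1.5)·(1.25) + (1.5)·(-2.75) + (-3.5)·(1.25)) / 3 = -9.5/3 = -3.1667
  s[U,W] = ((3.5)·(0.25) + (-1.5)·(0.25) + (1.5)·(0.25) + (-3.5)·(-0.75)) / 3 = 3.5/3 = 1.1667
  s[V,V] = ((0.25)·(0.25) + (1.25)·(1.25) + (-2.75)·(-2.75) + (1.25)·(1.25)) / 3 = 10.75/3 = 3.5833
  s[V,W] = ((0.25)·(0.25) + (1.25)·(0.25) + (-2.75)·(0.25) + (1.25)·(-0.75)) / 3 = -1.25/3 = -0.4167
  s[W,W] = ((0.25)·(0.25) + (0.25)·(0.25) + (0.25)·(0.25) + (-0.75)·(-0.75)) / 3 = 0.75/3 = 0.25
  Sample standard deviations s_i = √(s[i,i]):
  s(U) = √(9.6667) = 3.1091
  s(V) = √(3.5833) = 1.893
  s(W) = √(0.25) = 0.5

Step 3 — r_{ij} = s_{ij} / (s_i · s_j):
  r[U,U] = 1 (diagonal).
  r[U,V] = -3.1667 / (3.1091 · 1.893) = -3.1667 / 5.8855 = -0.538
  r[U,W] = 1.1667 / (3.1091 · 0.5) = 1.1667 / 1.5546 = 0.7505
  r[V,V] = 1 (diagonal).
  r[V,W] = -0.4167 / (1.893 · 0.5) = -0.4167 / 0.9465 = -0.4402
  r[W,W] = 1 (diagonal).

R is symmetric with unit diagonal. Assembling:

R = [[1, -0.538, 0.7505],
 [-0.538, 1, -0.4402],
 [0.7505, -0.4402, 1]]


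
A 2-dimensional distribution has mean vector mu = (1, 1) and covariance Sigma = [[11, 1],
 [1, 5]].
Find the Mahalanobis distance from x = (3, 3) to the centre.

Step 1 — centre the observation: (x - mu) = (2, 2).

Step 2 — invert Sigma. det(Sigma) = 11·5 - (1)² = 54.
  Sigma^{-1} = (1/det) · [[d, -b], [-b, a]] = [[0.0926, -0.0185],
 [-0.0185, 0.2037]].

Step 3 — form the quadratic (x - mu)^T · Sigma^{-1} · (x - mu):
  Sigma^{-1} · (x - mu) = (0.1481, 0.3704).
  (x - mu)^T · [Sigma^{-1} · (x - mu)] = (2)·(0.1481) + (2)·(0.3704) = 1.037.

Step 4 — take square root: d = √(1.037) ≈ 1.0184.

d(x, mu) = √(1.037) ≈ 1.0184


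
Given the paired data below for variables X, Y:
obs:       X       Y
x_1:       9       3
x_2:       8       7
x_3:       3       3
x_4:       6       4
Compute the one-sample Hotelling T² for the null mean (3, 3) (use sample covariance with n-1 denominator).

Step 1 — sample mean vector:
  mean(X) = (9 + 8 + 3 + 6) / 4 = 26/4 = 6.5
  mean(Y) = (3 + 7 + 3 + 4) / 4 = 17/4 = 4.25
  x̄ = (6.5, 4.25),  deviation x̄ - mu_0 = (6.5, 4.25) - (3, 3) = (3.5, 1.25).

Step 2 — sample covariance matrix, S[i,j] = (1/(n-1)) · Σ_k (x_{k,i} - mean_i) · (x_{k,j} - mean_j), divisor n-1 = 3:
  S[X,X] = ((2.5)·(2.5) + (1.5)·(1.5) + (-3.5)·(-3.5) + (-0.5)·(-0.5)) / 3 = 21/3 = 7
  S[X,Y] = ((2.5)·(-1.25) + (1.5)·(2.75) + (-3.5)·(-1.25) + (-0.5)·(-0.25)) / 3 = 5.5/3 = 1.8333
  S[Y,Y] = ((-1.25)·(-1.25) + (2.75)·(2.75) + (-1.25)·(-1.25) + (-0.25)·(-0.25)) / 3 = 10.75/3 = 3.5833
  S = [[7, 1.8333],
 [1.8333, 3.5833]].

Step 3 — invert S. det(S) = 7·3.5833 - (1.8333)² = 21.7222.
  S^{-1} = (1/det) · [[d, -b], [-b, a]] = [[0.165, -0.0844],
 [-0.0844, 0.3223]].

Step 4 — quadratic form (x̄ - mu_0)^T · S^{-1} · (x̄ - mu_0):
  S^{-1} · (x̄ - mu_0) = (0.4719, 0.1074),
  (x̄ - mu_0)^T · [...] = (3.5)·(0.4719) + (1.25)·(0.1074) = 1.7858.

Step 5 — scale by n: T² = 4 · 1.7858 = 7.1432.

T² ≈ 7.1432


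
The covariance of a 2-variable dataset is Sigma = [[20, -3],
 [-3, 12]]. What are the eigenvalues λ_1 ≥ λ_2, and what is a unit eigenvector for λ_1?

Step 1 — characteristic polynomial of 2×2 Sigma:
  det(Sigma - λI) = λ² - trace · λ + det = 0.
  trace = 20 + 12 = 32, det = 20·12 - (-3)² = 231.
Step 2 — discriminant:
  Δ = trace² - 4·det = 1024 - 924 = 100.
Step 3 — eigenvalues:
  λ = (trace ± √Δ)/2 = (32 ± 10)/2,
  λ_1 = 21,  λ_2 = 11.

Step 4 — unit eigenvector for λ_1: solve (Sigma - λ_1 I)v = 0. First row:
  (20 - 21)·v_x + (-3)·v_y = 0, i.e. (-1)·v_x + (-3)·v_y = 0,
  so v ∝ (b, λ_1 - a) = (-3, 1); multiply by -1 so the first entry is positive: u = (3, -1).
  ||u|| = √((3)² + (-1)²) = √(10) ≈ 3.1623,
  v_1 = u/||u|| ≈ (0.9487, -0.3162) (||v_1|| = 1).

λ_1 = 21,  λ_2 = 11;  v_1 ≈ (0.9487, -0.3162)


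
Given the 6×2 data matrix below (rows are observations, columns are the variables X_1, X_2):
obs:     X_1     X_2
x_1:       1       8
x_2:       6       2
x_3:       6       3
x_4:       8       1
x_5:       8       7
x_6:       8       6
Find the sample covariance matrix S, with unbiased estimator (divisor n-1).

Step 1 — column means:
  mean(X_1) = (1 + 6 + 6 + 8 + 8 + 8) / 6 = 37/6 = 6.1667
  mean(X_2) = (8 + 2 + 3 + 1 + 7 + 6) / 6 = 27/6 = 4.5

Step 2 — sample covariance S[i,j] = (1/(n-1)) · Σ_k (x_{k,i} - mean_i) · (x_{k,j} - mean_j), with n-1 = 5.
  S[X_1,X_1] = ((-5.1667)·(-5.1667) + (-0.1667)·(-0.1667) + (-0.1667)·(-0.1667) + (1.8333)·(1.8333) + (1.8333)·(1.8333) + (1.8333)·(1.8333)) / 5 = 36.8333/5 = 7.3667
  S[X_1,X_2] = ((-5.1667)·(3.5) + (-0.1667)·(-2.5) + (-0.1667)·(-1.5) + (1.8333)·(-3.5) + (1.8333)·(2.5) + (1.8333)·(1.5)) / 5 = -16.5/5 = -3.3
  S[X_2,X_2] = ((3.5)·(3.5) + (-2.5)·(-2.5) + (-1.5)·(-1.5) + (-3.5)·(-3.5) + (2.5)·(2.5) + (1.5)·(1.5)) / 5 = 41.5/5 = 8.3

S is symmetric (S[j,i] = S[i,j]). Assembling:

S = [[7.3667, -3.3],
 [-3.3, 8.3]]


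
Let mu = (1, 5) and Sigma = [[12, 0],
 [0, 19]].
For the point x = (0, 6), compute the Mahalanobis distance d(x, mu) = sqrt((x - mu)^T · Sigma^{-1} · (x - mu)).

Step 1 — centre the observation: (x - mu) = (-1, 1).

Step 2 — invert Sigma. det(Sigma) = 12·19 - (0)² = 228.
  Sigma^{-1} = (1/det) · [[d, -b], [-b, a]] = [[0.0833, 0],
 [0, 0.0526]].

Step 3 — form the quadratic (x - mu)^T · Sigma^{-1} · (x - mu):
  Sigma^{-1} · (x - mu) = (-0.0833, 0.0526).
  (x - mu)^T · [Sigma^{-1} · (x - mu)] = (-1)·(-0.0833) + (1)·(0.0526) = 0.136.

Step 4 — take square root: d = √(0.136) ≈ 0.3687.

d(x, mu) = √(0.136) ≈ 0.3687


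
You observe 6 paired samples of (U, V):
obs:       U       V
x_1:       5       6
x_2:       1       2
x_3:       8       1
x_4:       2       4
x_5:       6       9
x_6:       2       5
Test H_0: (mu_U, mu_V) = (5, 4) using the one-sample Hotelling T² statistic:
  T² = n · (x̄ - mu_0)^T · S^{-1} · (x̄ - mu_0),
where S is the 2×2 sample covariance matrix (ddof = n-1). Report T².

Step 1 — sample mean vector:
  mean(U) = (5 + 1 + 8 + 2 + 6 + 2) / 6 = 24/6 = 4
  mean(V) = (6 + 2 + 1 + 4 + 9 + 5) / 6 = 27/6 = 4.5
  x̄ = (4, 4.5),  deviation x̄ - mu_0 = (4, 4.5) - (5, 4) = (-1, 0.5).

Step 2 — sample covariance matrix, S[i,j] = (1/(n-1)) · Σ_k (x_{k,i} - mean_i) · (x_{k,j} - mean_j), divisor n-1 = 5:
  S[U,U] = ((1)·(1) + (-3)·(-3) + (4)·(4) + (-2)·(-2) + (2)·(2) + (-2)·(-2)) / 5 = 38/5 = 7.6
  S[U,V] = ((1)·(1.5) + (-3)·(-2.5) + (4)·(-3.5) + (-2)·(-0.5) + (2)·(4.5) + (-2)·(0.5)) / 5 = 4/5 = 0.8
  S[V,V] = ((1.5)·(1.5) + (-2.5)·(-2.5) + (-3.5)·(-3.5) + (-0.5)·(-0.5) + (4.5)·(4.5) + (0.5)·(0.5)) / 5 = 41.5/5 = 8.3
  S = [[7.6, 0.8],
 [0.8, 8.3]].

Step 3 — invert S. det(S) = 7.6·8.3 - (0.8)² = 62.44.
  S^{-1} = (1/det) · [[d, -b], [-b, a]] = [[0.1329, -0.0128],
 [-0.0128, 0.1217]].

Step 4 — quadratic form (x̄ - mu_0)^T · S^{-1} · (x̄ - mu_0):
  S^{-1} · (x̄ - mu_0) = (-0.1393, 0.0737),
  (x̄ - mu_0)^T · [...] = (-1)·(-0.1393) + (0.5)·(0.0737) = 0.1762.

Step 5 — scale by n: T² = 6 · 0.1762 = 1.057.

T² ≈ 1.057


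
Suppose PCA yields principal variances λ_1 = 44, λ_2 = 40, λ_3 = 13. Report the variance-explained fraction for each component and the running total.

Step 1 — total variance = trace(Sigma) = Σ λ_i = 44 + 40 + 13 = 97.

Step 2 — fraction explained by component i = λ_i / Σ λ:
  PC1: 44/97 = 0.4536
  PC2: 40/97 = 0.4124
  PC3: 13/97 = 0.134

Step 3 — cumulative fraction after k components = (λ_1 + ... + λ_k) / Σ λ:
  k = 1: 44/97 = 0.4536
  k = 2: (44 + 40)/97 = 84/97 = 0.866
  k = 3: (44 + 40 + 13)/97 = 97/97 = 1

Summary (fraction, with percent):

explained: PC1 0.4536 (45.36%), PC2 0.4124 (41.24%), PC3 0.134 (13.4%);  cumulative: 0.4536, 0.866, 1


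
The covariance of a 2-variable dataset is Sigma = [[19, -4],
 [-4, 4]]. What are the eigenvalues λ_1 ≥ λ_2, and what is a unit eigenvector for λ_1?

Step 1 — characteristic polynomial of 2×2 Sigma:
  det(Sigma - λI) = λ² - trace · λ + det = 0.
  trace = 19 + 4 = 23, det = 19·4 - (-4)² = 60.
Step 2 — discriminant:
  Δ = trace² - 4·det = 529 - 240 = 289.
Step 3 — eigenvalues:
  λ = (trace ± √Δ)/2 = (23 ± 17)/2,
  λ_1 = 20,  λ_2 = 3.

Step 4 — unit eigenvector for λ_1: solve (Sigma - λ_1 I)v = 0. First row:
  (19 - 20)·v_x + (-4)·v_y = 0, i.e. (-1)·v_x + (-4)·v_y = 0,
  so v ∝ (b, λ_1 - a) = (-4, 1); multiply by -1 so the first entry is positive: u = (4, -1).
  ||u|| = √((4)² + (-1)²) = √(17) ≈ 4.1231,
  v_1 = u/||u|| ≈ (0.9701, -0.2425) (||v_1|| = 1).

λ_1 = 20,  λ_2 = 3;  v_1 ≈ (0.9701, -0.2425)


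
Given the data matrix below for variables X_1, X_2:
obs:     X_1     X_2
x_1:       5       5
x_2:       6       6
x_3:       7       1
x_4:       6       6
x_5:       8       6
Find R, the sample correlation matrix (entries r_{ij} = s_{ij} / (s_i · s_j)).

Step 1 — column means:
  mean(X_1) = (5 + 6 + 7 + 6 + 8) / 5 = 32/5 = 6.4
  mean(X_2) = (5 + 6 + 1 + 6 + 6) / 5 = 24/5 = 4.8

Step 2 — sample variances and covariances s[i,j] = (1/(n-1)) · Σ_k (x_{k,i} - mean_i) · (x_{k,j} - mean_j), with n-1 = 4:
  s[X_1,X_1] = ((-1.4)·(-1.4) + (-0.4)·(-0.4) + (0.6)·(0.6) + (-0.4)·(-0.4) + (1.6)·(1.6)) / 4 = 5.2/4 = 1.3
  s[X_1,X_2] = ((-1.4)·(0.2) + (-0.4)·(1.2) + (0.6)·(-3.8) + (-0.4)·(1.2) + (1.6)·(1.2)) / 4 = -1.6/4 = -0.4
  s[X_2,X_2] = ((0.2)·(0.2) + (1.2)·(1.2) + (-3.8)·(-3.8) + (1.2)·(1.2) + (1.2)·(1.2)) / 4 = 18.8/4 = 4.7
  Sample standard deviations s_i = √(s[i,i]):
  s(X_1) = √(1.3) = 1.1402
  s(X_2) = √(4.7) = 2.1679

Step 3 — r_{ij} = s_{ij} / (s_i · s_j):
  r[X_1,X_1] = 1 (diagonal).
  r[X_1,X_2] = -0.4 / (1.1402 · 2.1679) = -0.4 / 2.4718 = -0.1618
  r[X_2,X_2] = 1 (diagonal).

R is symmetric with unit diagonal. Assembling:

R = [[1, -0.1618],
 [-0.1618, 1]]


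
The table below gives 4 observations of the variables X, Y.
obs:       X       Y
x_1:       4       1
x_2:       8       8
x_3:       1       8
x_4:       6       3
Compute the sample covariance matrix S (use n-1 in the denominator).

Step 1 — column means:
  mean(X) = (4 + 8 + 1 + 6) / 4 = 19/4 = 4.75
  mean(Y) = (1 + 8 + 8 + 3) / 4 = 20/4 = 5

Step 2 — sample covariance S[i,j] = (1/(n-1)) · Σ_k (x_{k,i} - mean_i) · (x_{k,j} - mean_j), with n-1 = 3.
  S[X,X] = ((-0.75)·(-0.75) + (3.25)·(3.25) + (-3.75)·(-3.75) + (1.25)·(1.25)) / 3 = 26.75/3 = 8.9167
  S[X,Y] = ((-0.75)·(-4) + (3.25)·(3) + (-3.75)·(3) + (1.25)·(-2)) / 3 = -1/3 = -0.3333
  S[Y,Y] = ((-4)·(-4) + (3)·(3) + (3)·(3) + (-2)·(-2)) / 3 = 38/3 = 12.6667

S is symmetric (S[j,i] = S[i,j]). Assembling:

S = [[8.9167, -0.3333],
 [-0.3333, 12.6667]]


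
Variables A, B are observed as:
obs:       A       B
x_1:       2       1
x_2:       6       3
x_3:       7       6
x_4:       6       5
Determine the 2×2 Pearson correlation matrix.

Step 1 — column means:
  mean(A) = (2 + 6 + 7 + 6) / 4 = 21/4 = 5.25
  mean(B) = (1 + 3 + 6 + 5) / 4 = 15/4 = 3.75

Step 2 — sample variances and covariances s[i,j] = (1/(n-1)) · Σ_k (x_{k,i} - mean_i) · (x_{k,j} - mean_j), with n-1 = 3:
  s[A,A] = ((-3.25)·(-3.25) + (0.75)·(0.75) + (1.75)·(1.75) + (0.75)·(0.75)) / 3 = 14.75/3 = 4.9167
  s[A,B] = ((-3.25)·(-2.75) + (0.75)·(-0.75) + (1.75)·(2.25) + (0.75)·(1.25)) / 3 = 13.25/3 = 4.4167
  s[B,B] = ((-2.75)·(-2.75) + (-0.75)·(-0.75) + (2.25)·(2.25) + (1.25)·(1.25)) / 3 = 14.75/3 = 4.9167
  Sample standard deviations s_i = √(s[i,i]):
  s(A) = √(4.9167) = 2.2174
  s(B) = √(4.9167) = 2.2174

Step 3 — r_{ij} = s_{ij} / (s_i · s_j):
  r[A,A] = 1 (diagonal).
  r[A,B] = 4.4167 / (2.2174 · 2.2174) = 4.4167 / 4.9167 = 0.8983
  r[B,B] = 1 (diagonal).

R is symmetric with unit diagonal. Assembling:

R = [[1, 0.8983],
 [0.8983, 1]]


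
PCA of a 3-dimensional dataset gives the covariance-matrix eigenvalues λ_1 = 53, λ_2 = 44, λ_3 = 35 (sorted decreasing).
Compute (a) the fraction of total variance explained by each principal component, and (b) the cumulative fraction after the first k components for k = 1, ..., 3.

Step 1 — total variance = trace(Sigma) = Σ λ_i = 53 + 44 + 35 = 132.

Step 2 — fraction explained by component i = λ_i / Σ λ:
  PC1: 53/132 = 0.4015
  PC2: 44/132 = 0.3333
  PC3: 35/132 = 0.2652

Step 3 — cumulative fraction after k components = (λ_1 + ... + λ_k) / Σ λ:
  k = 1: 53/132 = 0.4015
  k = 2: (53 + 44)/132 = 97/132 = 0.7348
  k = 3: (53 + 44 + 35)/132 = 132/132 = 1

Summary (fraction, with percent):

explained: PC1 0.4015 (40.15%), PC2 0.3333 (33.33%), PC3 0.2652 (26.52%);  cumulative: 0.4015, 0.7348, 1


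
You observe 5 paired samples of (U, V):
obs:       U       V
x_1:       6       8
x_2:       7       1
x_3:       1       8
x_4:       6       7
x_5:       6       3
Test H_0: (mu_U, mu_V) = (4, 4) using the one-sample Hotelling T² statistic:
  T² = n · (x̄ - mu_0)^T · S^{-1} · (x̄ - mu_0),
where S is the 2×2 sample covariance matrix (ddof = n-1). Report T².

Step 1 — sample mean vector:
  mean(U) = (6 + 7 + 1 + 6 + 6) / 5 = 26/5 = 5.2
  mean(V) = (8 + 1 + 8 + 7 + 3) / 5 = 27/5 = 5.4
  x̄ = (5.2, 5.4),  deviation x̄ - mu_0 = (5.2, 5.4) - (4, 4) = (1.2, 1.4).

Step 2 — sample covariance matrix, S[i,j] = (1/(n-1)) · Σ_k (x_{k,i} - mean_i) · (x_{k,j} - mean_j), divisor n-1 = 4:
  S[U,U] = ((0.8)·(0.8) + (1.8)·(1.8) + (-4.2)·(-4.2) + (0.8)·(0.8) + (0.8)·(0.8)) / 4 = 22.8/4 = 5.7
  S[U,V] = ((0.8)·(2.6) + (1.8)·(-4.4) + (-4.2)·(2.6) + (0.8)·(1.6) + (0.8)·(-2.4)) / 4 = -17.4/4 = -4.35
  S[V,V] = ((2.6)·(2.6) + (-4.4)·(-4.4) + (2.6)·(2.6) + (1.6)·(1.6) + (-2.4)·(-2.4)) / 4 = 41.2/4 = 10.3
  S = [[5.7, -4.35],
 [-4.35, 10.3]].

Step 3 — invert S. det(S) = 5.7·10.3 - (-4.35)² = 39.7875.
  S^{-1} = (1/det) · [[d, -b], [-b, a]] = [[0.2589, 0.1093],
 [0.1093, 0.1433]].

Step 4 — quadratic form (x̄ - mu_0)^T · S^{-1} · (x̄ - mu_0):
  S^{-1} · (x̄ - mu_0) = (0.4637, 0.3318),
  (x̄ - mu_0)^T · [...] = (1.2)·(0.4637) + (1.4)·(0.3318) = 1.0209.

Step 5 — scale by n: T² = 5 · 1.0209 = 5.1046.

T² ≈ 5.1046


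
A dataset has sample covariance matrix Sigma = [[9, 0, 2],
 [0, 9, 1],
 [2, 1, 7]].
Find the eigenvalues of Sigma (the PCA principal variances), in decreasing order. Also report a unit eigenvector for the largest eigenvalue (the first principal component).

Step 1 — characteristic polynomial p(λ) = det(λI - Sigma) = λ³ - tr·λ² + c_1·λ - det, where tr = trace, c_1 = sum of the principal 2×2 minors, det = det(Sigma):
  tr = 9 + 9 + 7 = 25,
  c_1 = (9·9 - (0)²) + (9·7 - (2)²) + (9·7 - (1)²) = 81 + 59 + 62 = 202,
  det = 9·(9·7 - (1)²) - (0)·((0)·7 - (1)·(2)) + (2)·((0)·(1) - 9·(2)) = 9·(62) - (0)·(-2) + (2)·(-18) = 522.
  So p(λ) = λ³ - 25λ² + 202λ - 522.
Step 2 — look for an integer root (rational root theorem: any rational root is an integer divisor of 522). Testing λ = 9:
  p(9) = 729 - 2025 + 1818 - 522 = 0  ✓
  Dividing out (λ - 9): p(λ) = (λ - 9)(λ² - 16λ + 58).
Step 3 — remaining eigenvalues from the quadratic λ² - 16λ + 58 = 0:
  Δ = 16² - 4·58 = 256 - 232 = 24,  λ = (16 ± √24)/2 = (16 ± 4.899)/2 ≈ 10.4495 or 5.5505.
  Sorted: λ_1 = 10.4495,  λ_2 = 9,  λ_3 = 5.5505  (check: sum = 25 = tr ✓).

Step 4 — unit eigenvector for λ_1 ≈ 10.4495: v spans the null space of (Sigma - λ_1 I), whose rows are
  r_1 = (-1.4495, 0, 2),  r_2 = (0, -1.4495, 1),  r_3 = (2, 1, -3.4495).
  v is orthogonal to every row, so take v ∝ r_1 × r_2 = ((0)·(1) - (2)·(-1.4495), (2)·(0) - (-1.4495)·(1), (-1.4495)·(-1.4495) - (0)·(0)) ≈ (2.899, 1.4495, 2.101).
  Let u = (2.899, 1.4495, 2.101).
  ||u|| = √((2.899)² + (1.4495)² + (2.101)²) = √(14.9194) ≈ 3.8626,  v_1 = u/||u|| ≈ (0.7505, 0.3753, 0.5439) (||v_1|| = 1).

λ_1 = 10.4495,  λ_2 = 9,  λ_3 = 5.5505;  v_1 ≈ (0.7505, 0.3753, 0.5439)


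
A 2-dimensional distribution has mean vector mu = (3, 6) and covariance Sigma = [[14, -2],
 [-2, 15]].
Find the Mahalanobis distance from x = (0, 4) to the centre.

Step 1 — centre the observation: (x - mu) = (-3, -2).

Step 2 — invert Sigma. det(Sigma) = 14·15 - (-2)² = 206.
  Sigma^{-1} = (1/det) · [[d, -b], [-b, a]] = [[0.0728, 0.0097],
 [0.0097, 0.068]].

Step 3 — form the quadratic (x - mu)^T · Sigma^{-1} · (x - mu):
  Sigma^{-1} · (x - mu) = (-0.2379, -0.165).
  (x - mu)^T · [Sigma^{-1} · (x - mu)] = (-3)·(-0.2379) + (-2)·(-0.165) = 1.0437.

Step 4 — take square root: d = √(1.0437) ≈ 1.0216.

d(x, mu) = √(1.0437) ≈ 1.0216


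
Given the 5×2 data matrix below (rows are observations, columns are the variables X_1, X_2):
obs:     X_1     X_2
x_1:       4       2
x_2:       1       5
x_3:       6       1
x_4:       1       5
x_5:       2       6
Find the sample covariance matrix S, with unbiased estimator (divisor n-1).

Step 1 — column means:
  mean(X_1) = (4 + 1 + 6 + 1 + 2) / 5 = 14/5 = 2.8
  mean(X_2) = (2 + 5 + 1 + 5 + 6) / 5 = 19/5 = 3.8

Step 2 — sample covariance S[i,j] = (1/(n-1)) · Σ_k (x_{k,i} - mean_i) · (x_{k,j} - mean_j), with n-1 = 4.
  S[X_1,X_1] = ((1.2)·(1.2) + (-1.8)·(-1.8) + (3.2)·(3.2) + (-1.8)·(-1.8) + (-0.8)·(-0.8)) / 4 = 18.8/4 = 4.7
  S[X_1,X_2] = ((1.2)·(-1.8) + (-1.8)·(1.2) + (3.2)·(-2.8) + (-1.8)·(1.2) + (-0.8)·(2.2)) / 4 = -17.2/4 = -4.3
  S[X_2,X_2] = ((-1.8)·(-1.8) + (1.2)·(1.2) + (-2.8)·(-2.8) + (1.2)·(1.2) + (2.2)·(2.2)) / 4 = 18.8/4 = 4.7

S is symmetric (S[j,i] = S[i,j]). Assembling:

S = [[4.7, -4.3],
 [-4.3, 4.7]]


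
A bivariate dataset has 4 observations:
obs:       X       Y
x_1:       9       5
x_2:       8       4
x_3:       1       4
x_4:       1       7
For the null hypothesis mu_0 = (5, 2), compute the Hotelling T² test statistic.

Step 1 — sample mean vector:
  mean(X) = (9 + 8 + 1 + 1) / 4 = 19/4 = 4.75
  mean(Y) = (5 + 4 + 4 + 7) / 4 = 20/4 = 5
  x̄ = (4.75, 5),  deviation x̄ - mu_0 = (4.75, 5) - (5, 2) = (-0.25, 3).

Step 2 — sample covariance matrix, S[i,j] = (1/(n-1)) · Σ_k (x_{k,i} - mean_i) · (x_{k,j} - mean_j), divisor n-1 = 3:
  S[X,X] = ((4.25)·(4.25) + (3.25)·(3.25) + (-3.75)·(-3.75) + (-3.75)·(-3.75)) / 3 = 56.75/3 = 18.9167
  S[X,Y] = ((4.25)·(0) + (3.25)·(-1) + (-3.75)·(-1) + (-3.75)·(2)) / 3 = -7/3 = -2.3333
  S[Y,Y] = ((0)·(0) + (-1)·(-1) + (-1)·(-1) + (2)·(2)) / 3 = 6/3 = 2
  S = [[18.9167, -2.3333],
 [-2.3333, 2]].

Step 3 — invert S. det(S) = 18.9167·2 - (-2.3333)² = 32.3889.
  S^{-1} = (1/det) · [[d, -b], [-b, a]] = [[0.0617, 0.072],
 [0.072, 0.584]].

Step 4 — quadratic form (x̄ - mu_0)^T · S^{-1} · (x̄ - mu_0):
  S^{-1} · (x̄ - mu_0) = (0.2007, 1.7341),
  (x̄ - mu_0)^T · [...] = (-0.25)·(0.2007) + (3)·(1.7341) = 5.1522.

Step 5 — scale by n: T² = 4 · 5.1522 = 20.6089.

T² ≈ 20.6089


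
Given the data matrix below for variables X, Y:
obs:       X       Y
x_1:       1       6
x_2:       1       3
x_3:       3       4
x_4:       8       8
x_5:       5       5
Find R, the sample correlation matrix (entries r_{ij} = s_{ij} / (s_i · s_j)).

Step 1 — column means:
  mean(X) = (1 + 1 + 3 + 8 + 5) / 5 = 18/5 = 3.6
  mean(Y) = (6 + 3 + 4 + 8 + 5) / 5 = 26/5 = 5.2

Step 2 — sample variances and covariances s[i,j] = (1/(n-1)) · Σ_k (x_{k,i} - mean_i) · (x_{k,j} - mean_j), with n-1 = 4:
  s[X,X] = ((-2.6)·(-2.6) + (-2.6)·(-2.6) + (-0.6)·(-0.6) + (4.4)·(4.4) + (1.4)·(1.4)) / 4 = 35.2/4 = 8.8
  s[X,Y] = ((-2.6)·(0.8) + (-2.6)·(-2.2) + (-0.6)·(-1.2) + (4.4)·(2.8) + (1.4)·(-0.2)) / 4 = 16.4/4 = 4.1
  s[Y,Y] = ((0.8)·(0.8) + (-2.2)·(-2.2) + (-1.2)·(-1.2) + (2.8)·(2.8) + (-0.2)·(-0.2)) / 4 = 14.8/4 = 3.7
  Sample standard deviations s_i = √(s[i,i]):
  s(X) = √(8.8) = 2.9665
  s(Y) = √(3.7) = 1.9235

Step 3 — r_{ij} = s_{ij} / (s_i · s_j):
  r[X,X] = 1 (diagonal).
  r[X,Y] = 4.1 / (2.9665 · 1.9235) = 4.1 / 5.7061 = 0.7185
  r[Y,Y] = 1 (diagonal).

R is symmetric with unit diagonal. Assembling:

R = [[1, 0.7185],
 [0.7185, 1]]


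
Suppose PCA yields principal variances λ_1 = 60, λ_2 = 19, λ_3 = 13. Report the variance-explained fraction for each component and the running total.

Step 1 — total variance = trace(Sigma) = Σ λ_i = 60 + 19 + 13 = 92.

Step 2 — fraction explained by component i = λ_i / Σ λ:
  PC1: 60/92 = 0.6522
  PC2: 19/92 = 0.2065
  PC3: 13/92 = 0.1413

Step 3 — cumulative fraction after k components = (λ_1 + ... + λ_k) / Σ λ:
  k = 1: 60/92 = 0.6522
  k = 2: (60 + 19)/92 = 79/92 = 0.8587
  k = 3: (60 + 19 + 13)/92 = 92/92 = 1

Summary (fraction, with percent):

explained: PC1 0.6522 (65.22%), PC2 0.2065 (20.65%), PC3 0.1413 (14.13%);  cumulative: 0.6522, 0.8587, 1


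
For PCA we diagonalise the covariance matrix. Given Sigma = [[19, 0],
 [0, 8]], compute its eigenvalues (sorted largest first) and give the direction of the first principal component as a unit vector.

Step 1 — characteristic polynomial of 2×2 Sigma:
  det(Sigma - λI) = λ² - trace · λ + det = 0.
  trace = 19 + 8 = 27, det = 19·8 - (0)² = 152.
Step 2 — discriminant:
  Δ = trace² - 4·det = 729 - 608 = 121.
Step 3 — eigenvalues:
  λ = (trace ± √Δ)/2 = (27 ± 11)/2,
  λ_1 = 19,  λ_2 = 8.

Step 4 — unit eigenvector for λ_1: Sigma is diagonal, so its eigenvectors are the coordinate axes. λ_1 = 19 is the diagonal entry on the first coordinate axis, hence
  v_1 = (1, 0) (||v_1|| = 1).

λ_1 = 19,  λ_2 = 8;  v_1 ≈ (1, 0)


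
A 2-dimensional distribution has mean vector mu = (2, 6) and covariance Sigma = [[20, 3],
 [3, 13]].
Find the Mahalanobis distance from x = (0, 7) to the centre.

Step 1 — centre the observation: (x - mu) = (-2, 1).

Step 2 — invert Sigma. det(Sigma) = 20·13 - (3)² = 251.
  Sigma^{-1} = (1/det) · [[d, -b], [-b, a]] = [[0.0518, -0.012],
 [-0.012, 0.0797]].

Step 3 — form the quadratic (x - mu)^T · Sigma^{-1} · (x - mu):
  Sigma^{-1} · (x - mu) = (-0.1155, 0.1036).
  (x - mu)^T · [Sigma^{-1} · (x - mu)] = (-2)·(-0.1155) + (1)·(0.1036) = 0.3347.

Step 4 — take square root: d = √(0.3347) ≈ 0.5785.

d(x, mu) = √(0.3347) ≈ 0.5785


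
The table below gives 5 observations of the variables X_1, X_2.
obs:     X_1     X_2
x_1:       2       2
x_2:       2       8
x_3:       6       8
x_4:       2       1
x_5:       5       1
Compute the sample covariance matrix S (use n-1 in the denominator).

Step 1 — column means:
  mean(X_1) = (2 + 2 + 6 + 2 + 5) / 5 = 17/5 = 3.4
  mean(X_2) = (2 + 8 + 8 + 1 + 1) / 5 = 20/5 = 4

Step 2 — sample covariance S[i,j] = (1/(n-1)) · Σ_k (x_{k,i} - mean_i) · (x_{k,j} - mean_j), with n-1 = 4.
  S[X_1,X_1] = ((-1.4)·(-1.4) + (-1.4)·(-1.4) + (2.6)·(2.6) + (-1.4)·(-1.4) + (1.6)·(1.6)) / 4 = 15.2/4 = 3.8
  S[X_1,X_2] = ((-1.4)·(-2) + (-1.4)·(4) + (2.6)·(4) + (-1.4)·(-3) + (1.6)·(-3)) / 4 = 7/4 = 1.75
  S[X_2,X_2] = ((-2)·(-2) + (4)·(4) + (4)·(4) + (-3)·(-3) + (-3)·(-3)) / 4 = 54/4 = 13.5

S is symmetric (S[j,i] = S[i,j]). Assembling:

S = [[3.8, 1.75],
 [1.75, 13.5]]


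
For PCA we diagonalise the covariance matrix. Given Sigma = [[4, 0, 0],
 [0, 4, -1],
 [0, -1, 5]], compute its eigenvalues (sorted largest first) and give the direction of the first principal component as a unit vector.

Step 1 — characteristic polynomial p(λ) = det(λI - Sigma) = λ³ - tr·λ² + c_1·λ - det, where tr = trace, c_1 = sum of the principal 2×2 minors, det = det(Sigma):
  tr = 4 + 4 + 5 = 13,
  c_1 = (4·4 - (0)²) + (4·5 - (0)²) + (4·5 - (-1)²) = 16 + 20 + 19 = 55,
  det = 4·(4·5 - (-1)²) - (0)·((0)·5 - (-1)·(0)) + (0)·((0)·(-1) - 4·(0)) = 4·(19) - (0)·(0) + (0)·(0) = 76.
  So p(λ) = λ³ - 13λ² + 55λ - 76.
Step 2 — look for an integer root (rational root theorem: any rational root is an integer divisor of 76). Testing λ = 4:
  p(4) = 64 - 208 + 220 - 76 = 0  ✓
  Dividing out (λ - 4): p(λ) = (λ - 4)(λ² - 9λ + 19).
Step 3 — remaining eigenvalues from the quadratic λ² - 9λ + 19 = 0:
  Δ = 9² - 4·19 = 81 - 76 = 5,  λ = (9 ± √5)/2 = (9 ± 2.2361)/2 ≈ 5.618 or 3.382.
  Sorted: λ_1 = 5.618,  λ_2 = 4,  λ_3 = 3.382  (check: sum = 13 = tr ✓).

Step 4 — unit eigenvector for λ_1 ≈ 5.618: v spans the null space of (Sigma - λ_1 I), whose rows are
  r_1 = (-1.618, 0, 0),  r_2 = (0, -1.618, -1),  r_3 = (0, -1, -0.618).
  v is orthogonal to every row, so take v ∝ r_1 × r_2 = ((0)·(-1) - (0)·(-1.618), (0)·(0) - (-1.618)·(-1), (-1.618)·(-1.618) - (0)·(0)) ≈ (0, -1.618, 2.618).
  Rescale (multiply by -1 so the first nonzero entry is positive): u = (0, 1.618, -2.618).
  ||u|| = √((0)² + (1.618)² + (-2.618)²) = √(9.4721) ≈ 3.0777,  v_1 = u/||u|| ≈ (0, 0.5257, -0.8507) (||v_1|| = 1).

λ_1 = 5.618,  λ_2 = 4,  λ_3 = 3.382;  v_1 ≈ (0, 0.5257, -0.8507)


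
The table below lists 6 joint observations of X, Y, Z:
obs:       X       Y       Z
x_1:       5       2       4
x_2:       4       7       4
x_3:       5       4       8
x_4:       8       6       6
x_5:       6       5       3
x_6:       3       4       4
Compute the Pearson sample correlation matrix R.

Step 1 — column means:
  mean(X) = (5 + 4 + 5 + 8 + 6 + 3) / 6 = 31/6 = 5.1667
  mean(Y) = (2 + 7 + 4 + 6 + 5 + 4) / 6 = 28/6 = 4.6667
  mean(Z) = (4 + 4 + 8 + 6 + 3 + 4) / 6 = 29/6 = 4.8333

Step 2 — sample variances and covariances s[i,j] = (1/(n-1)) · Σ_k (x_{k,i} - mean_i) · (x_{k,j} - mean_j), with n-1 = 5:
  s[X,X] = ((-0.1667)·(-0.1667) + (-1.1667)·(-1.1667) + (-0.1667)·(-0.1667) + (2.8333)·(2.8333) + (0.8333)·(0.8333) + (-2.1667)·(-2.1667)) / 5 = 14.8333/5 = 2.9667
  s[X,Y] = ((-0.1667)·(-2.6667) + (-1.1667)·(2.3333) + (-0.1667)·(-0.6667) + (2.8333)·(1.3333) + (0.8333)·(0.3333) + (-2.1667)·(-0.6667)) / 5 = 3.3333/5 = 0.6667
  s[X,Z] = ((-0.1667)·(-0.8333) + (-1.1667)·(-0.8333) + (-0.1667)·(3.1667) + (2.8333)·(1.1667) + (0.8333)·(-1.8333) + (-2.1667)·(-0.8333)) / 5 = 4.1667/5 = 0.8333
  s[Y,Y] = ((-2.6667)·(-2.6667) + (2.3333)·(2.3333) + (-0.6667)·(-0.6667) + (1.3333)·(1.3333) + (0.3333)·(0.3333) + (-0.6667)·(-0.6667)) / 5 = 15.3333/5 = 3.0667
  s[Y,Z] = ((-2.6667)·(-0.8333) + (2.3333)·(-0.8333) + (-0.6667)·(3.1667) + (1.3333)·(1.1667) + (0.3333)·(-1.8333) + (-0.6667)·(-0.8333)) / 5 = -0.3333/5 = -0.0667
  s[Z,Z] = ((-0.8333)·(-0.8333) + (-0.8333)·(-0.8333) + (3.1667)·(3.1667) + (1.1667)·(1.1667) + (-1.8333)·(-1.8333) + (-0.8333)·(-0.8333)) / 5 = 16.8333/5 = 3.3667
  Sample standard deviations s_i = √(s[i,i]):
  s(X) = √(2.9667) = 1.7224
  s(Y) = √(3.0667) = 1.7512
  s(Z) = √(3.3667) = 1.8348

Step 3 — r_{ij} = s_{ij} / (s_i · s_j):
  r[X,X] = 1 (diagonal).
  r[X,Y] = 0.6667 / (1.7224 · 1.7512) = 0.6667 / 3.0163 = 0.221
  r[X,Z] = 0.8333 / (1.7224 · 1.8348) = 0.8333 / 3.1603 = 0.2637
  r[Y,Y] = 1 (diagonal).
  r[Y,Z] = -0.0667 / (1.7512 · 1.8348) = -0.0667 / 3.2132 = -0.0207
  r[Z,Z] = 1 (diagonal).

R is symmetric with unit diagonal. Assembling:

R = [[1, 0.221, 0.2637],
 [0.221, 1, -0.0207],
 [0.2637, -0.0207, 1]]


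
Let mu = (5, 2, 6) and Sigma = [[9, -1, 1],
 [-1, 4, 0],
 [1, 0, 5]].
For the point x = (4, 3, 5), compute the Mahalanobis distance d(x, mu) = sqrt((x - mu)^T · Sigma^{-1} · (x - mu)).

Step 1 — centre the observation: (x - mu) = (-1, 1, -1).

Step 2 — invert Sigma (cofactor / det for 3×3, or solve directly):
  Sigma^{-1} = [[0.117, 0.0292, -0.0234],
 [0.0292, 0.2573, -0.0058],
 [-0.0234, -0.0058, 0.2047]].

Step 3 — form the quadratic (x - mu)^T · Sigma^{-1} · (x - mu):
  Sigma^{-1} · (x - mu) = (-0.0643, 0.2339, -0.1871).
  (x - mu)^T · [Sigma^{-1} · (x - mu)] = (-1)·(-0.0643) + (1)·(0.2339) + (-1)·(-0.1871) = 0.4854.

Step 4 — take square root: d = √(0.4854) ≈ 0.6967.

d(x, mu) = √(0.4854) ≈ 0.6967


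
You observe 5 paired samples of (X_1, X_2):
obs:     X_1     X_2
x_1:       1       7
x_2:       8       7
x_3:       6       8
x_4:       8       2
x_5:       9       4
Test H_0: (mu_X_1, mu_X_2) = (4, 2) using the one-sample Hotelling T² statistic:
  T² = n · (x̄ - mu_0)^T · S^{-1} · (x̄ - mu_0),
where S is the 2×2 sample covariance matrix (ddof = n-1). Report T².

Step 1 — sample mean vector:
  mean(X_1) = (1 + 8 + 6 + 8 + 9) / 5 = 32/5 = 6.4
  mean(X_2) = (7 + 7 + 8 + 2 + 4) / 5 = 28/5 = 5.6
  x̄ = (6.4, 5.6),  deviation x̄ - mu_0 = (6.4, 5.6) - (4, 2) = (2.4, 3.6).

Step 2 — sample covariance matrix, S[i,j] = (1/(n-1)) · Σ_k (x_{k,i} - mean_i) · (x_{k,j} - mean_j), divisor n-1 = 4:
  S[X_1,X_1] = ((-5.4)·(-5.4) + (1.6)·(1.6) + (-0.4)·(-0.4) + (1.6)·(1.6) + (2.6)·(2.6)) / 4 = 41.2/4 = 10.3
  S[X_1,X_2] = ((-5.4)·(1.4) + (1.6)·(1.4) + (-0.4)·(2.4) + (1.6)·(-3.6) + (2.6)·(-1.6)) / 4 = -16.2/4 = -4.05
  S[X_2,X_2] = ((1.4)·(1.4) + (1.4)·(1.4) + (2.4)·(2.4) + (-3.6)·(-3.6) + (-1.6)·(-1.6)) / 4 = 25.2/4 = 6.3
  S = [[10.3, -4.05],
 [-4.05, 6.3]].

Step 3 — invert S. det(S) = 10.3·6.3 - (-4.05)² = 48.4875.
  S^{-1} = (1/det) · [[d, -b], [-b, a]] = [[0.1299, 0.0835],
 [0.0835, 0.2124]].

Step 4 — quadratic form (x̄ - mu_0)^T · S^{-1} · (x̄ - mu_0):
  S^{-1} · (x̄ - mu_0) = (0.6125, 0.9652),
  (x̄ - mu_0)^T · [...] = (2.4)·(0.6125) + (3.6)·(0.9652) = 4.9448.

Step 5 — scale by n: T² = 5 · 4.9448 = 24.7239.

T² ≈ 24.7239


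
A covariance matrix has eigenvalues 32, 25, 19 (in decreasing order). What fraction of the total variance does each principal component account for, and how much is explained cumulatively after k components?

Step 1 — total variance = trace(Sigma) = Σ λ_i = 32 + 25 + 19 = 76.

Step 2 — fraction explained by component i = λ_i / Σ λ:
  PC1: 32/76 = 0.4211
  PC2: 25/76 = 0.3289
  PC3: 19/76 = 0.25

Step 3 — cumulative fraction after k components = (λ_1 + ... + λ_k) / Σ λ:
  k = 1: 32/76 = 0.4211
  k = 2: (32 + 25)/76 = 57/76 = 0.75
  k = 3: (32 + 25 + 19)/76 = 76/76 = 1

Summary (fraction, with percent):

explained: PC1 0.4211 (42.11%), PC2 0.3289 (32.89%), PC3 0.25 (25%);  cumulative: 0.4211, 0.75, 1


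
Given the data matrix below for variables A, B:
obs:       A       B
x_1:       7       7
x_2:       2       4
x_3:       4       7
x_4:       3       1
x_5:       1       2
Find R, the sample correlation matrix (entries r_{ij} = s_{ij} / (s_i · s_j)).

Step 1 — column means:
  mean(A) = (7 + 2 + 4 + 3 + 1) / 5 = 17/5 = 3.4
  mean(B) = (7 + 4 + 7 + 1 + 2) / 5 = 21/5 = 4.2

Step 2 — sample variances and covariances s[i,j] = (1/(n-1)) · Σ_k (x_{k,i} - mean_i) · (x_{k,j} - mean_j), with n-1 = 4:
  s[A,A] = ((3.6)·(3.6) + (-1.4)·(-1.4) + (0.6)·(0.6) + (-0.4)·(-0.4) + (-2.4)·(-2.4)) / 4 = 21.2/4 = 5.3
  s[A,B] = ((3.6)·(2.8) + (-1.4)·(-0.2) + (0.6)·(2.8) + (-0.4)·(-3.2) + (-2.4)·(-2.2)) / 4 = 18.6/4 = 4.65
  s[B,B] = ((2.8)·(2.8) + (-0.2)·(-0.2) + (2.8)·(2.8) + (-3.2)·(-3.2) + (-2.2)·(-2.2)) / 4 = 30.8/4 = 7.7
  Sample standard deviations s_i = √(s[i,i]):
  s(A) = √(5.3) = 2.3022
  s(B) = √(7.7) = 2.7749

Step 3 — r_{ij} = s_{ij} / (s_i · s_j):
  r[A,A] = 1 (diagonal).
  r[A,B] = 4.65 / (2.3022 · 2.7749) = 4.65 / 6.3883 = 0.7279
  r[B,B] = 1 (diagonal).

R is symmetric with unit diagonal. Assembling:

R = [[1, 0.7279],
 [0.7279, 1]]


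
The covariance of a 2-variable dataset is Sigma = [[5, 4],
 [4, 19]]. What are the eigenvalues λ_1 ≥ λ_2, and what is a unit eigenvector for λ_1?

Step 1 — characteristic polynomial of 2×2 Sigma:
  det(Sigma - λI) = λ² - trace · λ + det = 0.
  trace = 5 + 19 = 24, det = 5·19 - (4)² = 79.
Step 2 — discriminant:
  Δ = trace² - 4·det = 576 - 316 = 260.
Step 3 — eigenvalues:
  λ = (trace ± √Δ)/2 = (24 ± 16.1245)/2,
  λ_1 = 20.0623,  λ_2 = 3.9377.

Step 4 — unit eigenvector for λ_1: solve (Sigma - λ_1 I)v = 0. First row:
  (5 - 20.0623)·v_x + (4)·v_y = 0, i.e. (-15.0623)·v_x + (4)·v_y = 0,
  so v ∝ (b, λ_1 - a) = (4, 15.0623) = u.
  ||u|| = √((4)² + (15.0623)²) = √(242.8716) ≈ 15.5843,
  v_1 = u/||u|| ≈ (0.2567, 0.9665) (||v_1|| = 1).

λ_1 = 20.0623,  λ_2 = 3.9377;  v_1 ≈ (0.2567, 0.9665)


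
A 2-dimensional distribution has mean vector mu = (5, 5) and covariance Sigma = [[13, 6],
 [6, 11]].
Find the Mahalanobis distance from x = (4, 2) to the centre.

Step 1 — centre the observation: (x - mu) = (-1, -3).

Step 2 — invert Sigma. det(Sigma) = 13·11 - (6)² = 107.
  Sigma^{-1} = (1/det) · [[d, -b], [-b, a]] = [[0.1028, -0.0561],
 [-0.0561, 0.1215]].

Step 3 — form the quadratic (x - mu)^T · Sigma^{-1} · (x - mu):
  Sigma^{-1} · (x - mu) = (0.0654, -0.3084).
  (x - mu)^T · [Sigma^{-1} · (x - mu)] = (-1)·(0.0654) + (-3)·(-0.3084) = 0.8598.

Step 4 — take square root: d = √(0.8598) ≈ 0.9273.

d(x, mu) = √(0.8598) ≈ 0.9273


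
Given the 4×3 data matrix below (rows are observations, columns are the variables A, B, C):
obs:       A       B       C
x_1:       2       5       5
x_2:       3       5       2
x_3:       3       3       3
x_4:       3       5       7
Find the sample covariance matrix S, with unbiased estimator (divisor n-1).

Step 1 — column means:
  mean(A) = (2 + 3 + 3 + 3) / 4 = 11/4 = 2.75
  mean(B) = (5 + 5 + 3 + 5) / 4 = 18/4 = 4.5
  mean(C) = (5 + 2 + 3 + 7) / 4 = 17/4 = 4.25

Step 2 — sample covariance S[i,j] = (1/(n-1)) · Σ_k (x_{k,i} - mean_i) · (x_{k,j} - mean_j), with n-1 = 3.
  S[A,A] = ((-0.75)·(-0.75) + (0.25)·(0.25) + (0.25)·(0.25) + (0.25)·(0.25)) / 3 = 0.75/3 = 0.25
  S[A,B] = ((-0.75)·(0.5) + (0.25)·(0.5) + (0.25)·(-1.5) + (0.25)·(0.5)) / 3 = -0.5/3 = -0.1667
  S[A,C] = ((-0.75)·(0.75) + (0.25)·(-2.25) + (0.25)·(-1.25) + (0.25)·(2.75)) / 3 = -0.75/3 = -0.25
  S[B,B] = ((0.5)·(0.5) + (0.5)·(0.5) + (-1.5)·(-1.5) + (0.5)·(0.5)) / 3 = 3/3 = 1
  S[B,C] = ((0.5)·(0.75) + (0.5)·(-2.25) + (-1.5)·(-1.25) + (0.5)·(2.75)) / 3 = 2.5/3 = 0.8333
  S[C,C] = ((0.75)·(0.75) + (-2.25)·(-2.25) + (-1.25)·(-1.25) + (2.75)·(2.75)) / 3 = 14.75/3 = 4.9167

S is symmetric (S[j,i] = S[i,j]). Assembling:

S = [[0.25, -0.1667, -0.25],
 [-0.1667, 1, 0.8333],
 [-0.25, 0.8333, 4.9167]]


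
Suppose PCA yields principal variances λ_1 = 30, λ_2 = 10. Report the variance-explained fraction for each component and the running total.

Step 1 — total variance = trace(Sigma) = Σ λ_i = 30 + 10 = 40.

Step 2 — fraction explained by component i = λ_i / Σ λ:
  PC1: 30/40 = 0.75
  PC2: 10/40 = 0.25

Step 3 — cumulative fraction after k components = (λ_1 + ... + λ_k) / Σ λ:
  k = 1: 30/40 = 0.75
  k = 2: (30 + 10)/40 = 40/40 = 1

Summary (fraction, with percent):

explained: PC1 0.75 (75%), PC2 0.25 (25%);  cumulative: 0.75, 1


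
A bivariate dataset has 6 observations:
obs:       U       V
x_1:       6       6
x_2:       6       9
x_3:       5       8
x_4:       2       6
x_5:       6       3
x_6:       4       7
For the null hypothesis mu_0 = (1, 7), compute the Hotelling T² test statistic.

Step 1 — sample mean vector:
  mean(U) = (6 + 6 + 5 + 2 + 6 + 4) / 6 = 29/6 = 4.8333
  mean(V) = (6 + 9 + 8 + 6 + 3 + 7) / 6 = 39/6 = 6.5
  x̄ = (4.8333, 6.5),  deviation x̄ - mu_0 = (4.8333, 6.5) - (1, 7) = (3.8333, -0.5).

Step 2 — sample covariance matrix, S[i,j] = (1/(n-1)) · Σ_k (x_{k,i} - mean_i) · (x_{k,j} - mean_j), divisor n-1 = 5:
  S[U,U] = ((1.1667)·(1.1667) + (1.1667)·(1.1667) + (0.1667)·(0.1667) + (-2.8333)·(-2.8333) + (1.1667)·(1.1667) + (-0.8333)·(-0.8333)) / 5 = 12.8333/5 = 2.5667
  S[U,V] = ((1.1667)·(-0.5) + (1.1667)·(2.5) + (0.1667)·(1.5) + (-2.8333)·(-0.5) + (1.1667)·(-3.5) + (-0.8333)·(0.5)) / 5 = -0.5/5 = -0.1
  S[V,V] = ((-0.5)·(-0.5) + (2.5)·(2.5) + (1.5)·(1.5) + (-0.5)·(-0.5) + (-3.5)·(-3.5) + (0.5)·(0.5)) / 5 = 21.5/5 = 4.3
  S = [[2.5667, -0.1],
 [-0.1, 4.3]].

Step 3 — invert S. det(S) = 2.5667·4.3 - (-0.1)² = 11.0267.
  S^{-1} = (1/det) · [[d, -b], [-b, a]] = [[0.39, 0.0091],
 [0.0091, 0.2328]].

Step 4 — quadratic form (x̄ - mu_0)^T · S^{-1} · (x̄ - mu_0):
  S^{-1} · (x̄ - mu_0) = (1.4903, -0.0816),
  (x̄ - mu_0)^T · [...] = (3.8333)·(1.4903) + (-0.5)·(-0.0816) = 5.7537.

Step 5 — scale by n: T² = 6 · 5.7537 = 34.5224.

T² ≈ 34.5224


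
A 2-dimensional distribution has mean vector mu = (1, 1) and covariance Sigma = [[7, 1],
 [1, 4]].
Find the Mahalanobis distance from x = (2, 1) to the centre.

Step 1 — centre the observation: (x - mu) = (1, 0).

Step 2 — invert Sigma. det(Sigma) = 7·4 - (1)² = 27.
  Sigma^{-1} = (1/det) · [[d, -b], [-b, a]] = [[0.1481, -0.037],
 [-0.037, 0.2593]].

Step 3 — form the quadratic (x - mu)^T · Sigma^{-1} · (x - mu):
  Sigma^{-1} · (x - mu) = (0.1481, -0.037).
  (x - mu)^T · [Sigma^{-1} · (x - mu)] = (1)·(0.1481) + (0)·(-0.037) = 0.1481.

Step 4 — take square root: d = √(0.1481) ≈ 0.3849.

d(x, mu) = √(0.1481) ≈ 0.3849


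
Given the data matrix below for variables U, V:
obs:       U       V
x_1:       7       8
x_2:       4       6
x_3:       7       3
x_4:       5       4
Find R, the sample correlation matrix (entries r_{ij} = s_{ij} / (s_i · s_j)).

Step 1 — column means:
  mean(U) = (7 + 4 + 7 + 5) / 4 = 23/4 = 5.75
  mean(V) = (8 + 6 + 3 + 4) / 4 = 21/4 = 5.25

Step 2 — sample variances and covariances s[i,j] = (1/(n-1)) · Σ_k (x_{k,i} - mean_i) · (x_{k,j} - mean_j), with n-1 = 3:
  s[U,U] = ((1.25)·(1.25) + (-1.75)·(-1.75) + (1.25)·(1.25) + (-0.75)·(-0.75)) / 3 = 6.75/3 = 2.25
  s[U,V] = ((1.25)·(2.75) + (-1.75)·(0.75) + (1.25)·(-2.25) + (-0.75)·(-1.25)) / 3 = 0.25/3 = 0.0833
  s[V,V] = ((2.75)·(2.75) + (0.75)·(0.75) + (-2.25)·(-2.25) + (-1.25)·(-1.25)) / 3 = 14.75/3 = 4.9167
  Sample standard deviations s_i = √(s[i,i]):
  s(U) = √(2.25) = 1.5
  s(V) = √(4.9167) = 2.2174

Step 3 — r_{ij} = s_{ij} / (s_i · s_j):
  r[U,U] = 1 (diagonal).
  r[U,V] = 0.0833 / (1.5 · 2.2174) = 0.0833 / 3.326 = 0.0251
  r[V,V] = 1 (diagonal).

R is symmetric with unit diagonal. Assembling:

R = [[1, 0.0251],
 [0.0251, 1]]


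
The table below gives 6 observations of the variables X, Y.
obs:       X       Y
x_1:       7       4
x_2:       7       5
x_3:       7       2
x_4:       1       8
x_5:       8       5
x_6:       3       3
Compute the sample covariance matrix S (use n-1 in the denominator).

Step 1 — column means:
  mean(X) = (7 + 7 + 7 + 1 + 8 + 3) / 6 = 33/6 = 5.5
  mean(Y) = (4 + 5 + 2 + 8 + 5 + 3) / 6 = 27/6 = 4.5

Step 2 — sample covariance S[i,j] = (1/(n-1)) · Σ_k (x_{k,i} - mean_i) · (x_{k,j} - mean_j), with n-1 = 5.
  S[X,X] = ((1.5)·(1.5) + (1.5)·(1.5) + (1.5)·(1.5) + (-4.5)·(-4.5) + (2.5)·(2.5) + (-2.5)·(-2.5)) / 5 = 39.5/5 = 7.9
  S[X,Y] = ((1.5)·(-0.5) + (1.5)·(0.5) + (1.5)·(-2.5) + (-4.5)·(3.5) + (2.5)·(0.5) + (-2.5)·(-1.5)) / 5 = -14.5/5 = -2.9
  S[Y,Y] = ((-0.5)·(-0.5) + (0.5)·(0.5) + (-2.5)·(-2.5) + (3.5)·(3.5) + (0.5)·(0.5) + (-1.5)·(-1.5)) / 5 = 21.5/5 = 4.3

S is symmetric (S[j,i] = S[i,j]). Assembling:

S = [[7.9, -2.9],
 [-2.9, 4.3]]


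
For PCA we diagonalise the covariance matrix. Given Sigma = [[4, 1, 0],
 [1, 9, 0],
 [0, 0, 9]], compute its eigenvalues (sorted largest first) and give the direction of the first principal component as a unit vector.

Step 1 — characteristic polynomial p(λ) = det(λI - Sigma) = λ³ - tr·λ² + c_1·λ - det, where tr = trace, c_1 = sum of the principal 2×2 minors, det = det(Sigma):
  tr = 4 + 9 + 9 = 22,
  c_1 = (4·9 - (1)²) + (4·9 - (0)²) + (9·9 - (0)²) = 35 + 36 + 81 = 152,
  det = 4·(9·9 - (0)²) - (1)·((1)·9 - (0)·(0)) + (0)·((1)·(0) - 9·(0)) = 4·(81) - (1)·(9) + (0)·(0) = 315.
  So p(λ) = λ³ - 22λ² + 152λ - 315.
Step 2 — look for an integer root (rational root theorem: any rational root is an integer divisor of 315). Testing λ = 9:
  p(9) = 729 - 1782 + 1368 - 315 = 0  ✓
  Dividing out (λ - 9): p(λ) = (λ - 9)(λ² - 13λ + 35).
Step 3 — remaining eigenvalues from the quadratic λ² - 13λ + 35 = 0:
  Δ = 13² - 4·35 = 169 - 140 = 29,  λ = (13 ± √29)/2 = (13 ± 5.3852)/2 ≈ 9.1926 or 3.8074.
  Sorted: λ_1 = 9.1926,  λ_2 = 9,  λ_3 = 3.8074  (check: sum = 22 = tr ✓).

Step 4 — unit eigenvector for λ_1 ≈ 9.1926: v spans the null space of (Sigma - λ_1 I), whose rows are
  r_1 = (-5.1926, 1, 0),  r_2 = (1, -0.1926, 0),  r_3 = (0, 0, -0.1926).
  v is orthogonal to every row, so take v ∝ r_1 × r_3 = ((1)·(-0.1926) - (0)·(0), (0)·(0) - (-5.1926)·(-0.1926), (-5.1926)·(0) - (1)·(0)) ≈ (-0.1926, -1, 0).
  Rescale (multiply by -1 so the first nonzero entry is positive): u = (0.1926, 1, 0).
  ||u|| = √((0.1926)² + (1)² + (0)²) = √(1.0371) ≈ 1.0184,  v_1 = u/||u|| ≈ (0.1891, 0.982, 0) (||v_1|| = 1).

λ_1 = 9.1926,  λ_2 = 9,  λ_3 = 3.8074;  v_1 ≈ (0.1891, 0.982, 0)
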